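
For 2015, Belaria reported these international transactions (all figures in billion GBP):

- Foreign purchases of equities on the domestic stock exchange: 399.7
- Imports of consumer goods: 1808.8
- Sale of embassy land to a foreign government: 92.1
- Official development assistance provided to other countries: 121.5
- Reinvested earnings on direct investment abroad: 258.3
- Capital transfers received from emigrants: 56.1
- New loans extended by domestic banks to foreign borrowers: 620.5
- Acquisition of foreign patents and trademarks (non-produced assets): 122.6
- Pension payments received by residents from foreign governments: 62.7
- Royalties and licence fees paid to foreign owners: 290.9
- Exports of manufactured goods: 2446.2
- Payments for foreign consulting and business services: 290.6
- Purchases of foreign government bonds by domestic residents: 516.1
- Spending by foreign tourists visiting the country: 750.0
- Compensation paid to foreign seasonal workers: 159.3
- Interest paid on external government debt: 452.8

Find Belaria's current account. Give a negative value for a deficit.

393.3

Goods: -1808.8 + 2446.2 = 637.4
Services: -290.6 + 750.0 - 290.9 = 168.5
Primary income: -452.8 - 159.3 + 258.3 = -353.8
Secondary income: -121.5 + 62.7 = -58.8
Current account = 637.4 + 168.5 + (-353.8) + (-58.8) = 393.3
(Excluded from the current account — financial account: foreign purchases of equities on the domestic stock exchange 399.7, new loans extended by domestic banks to foreign borrowers 620.5, purchases of foreign government bonds by domestic residents 516.1; capital account: sale of embassy land to a foreign government 92.1, capital transfers received from emigrants 56.1, acquisition of foreign patents and trademarks (non-produced assets) 122.6.)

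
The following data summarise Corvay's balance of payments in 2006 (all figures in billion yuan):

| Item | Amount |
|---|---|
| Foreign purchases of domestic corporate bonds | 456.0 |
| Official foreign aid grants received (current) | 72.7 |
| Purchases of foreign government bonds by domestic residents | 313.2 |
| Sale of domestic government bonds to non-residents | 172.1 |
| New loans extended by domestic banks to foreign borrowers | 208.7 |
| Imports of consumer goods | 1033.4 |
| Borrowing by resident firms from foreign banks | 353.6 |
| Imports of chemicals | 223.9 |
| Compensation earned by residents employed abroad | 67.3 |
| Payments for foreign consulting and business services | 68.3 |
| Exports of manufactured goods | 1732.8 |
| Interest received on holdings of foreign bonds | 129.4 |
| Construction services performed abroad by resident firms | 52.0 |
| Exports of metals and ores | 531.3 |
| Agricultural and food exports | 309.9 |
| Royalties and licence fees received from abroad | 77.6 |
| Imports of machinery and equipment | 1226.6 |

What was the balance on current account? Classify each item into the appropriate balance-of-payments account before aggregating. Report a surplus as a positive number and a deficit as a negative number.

Goods: -1226.6 - 223.9 + 309.9 - 1033.4 + 1732.8 + 531.3 = 90.1
Services: -68.3 + 52.0 + 77.6 = 61.3
Primary income: 129.4 + 67.3 = 196.7
Secondary income: 72.7
Current account = 90.1 + 61.3 + 196.7 + 72.7 = 420.8
(Excluded from the current account — financial account: foreign purchases of domestic corporate bonds 456.0, purchases of foreign government bonds by domestic residents 313.2, sale of domestic government bonds to non-residents 172.1, new loans extended by domestic banks to foreign borrowers 208.7, borrowing by resident firms from foreign banks 353.6.)

420.8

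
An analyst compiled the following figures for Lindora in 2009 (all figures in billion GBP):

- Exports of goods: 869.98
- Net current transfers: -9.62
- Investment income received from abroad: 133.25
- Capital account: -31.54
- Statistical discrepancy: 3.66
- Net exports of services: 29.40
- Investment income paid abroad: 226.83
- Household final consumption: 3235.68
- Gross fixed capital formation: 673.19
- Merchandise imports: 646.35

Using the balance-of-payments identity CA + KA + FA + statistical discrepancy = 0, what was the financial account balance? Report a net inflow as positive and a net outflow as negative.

Goods balance = 869.98 - 646.35 = 223.63
Services balance = 29.40
Trade balance (goods + services) = 223.63 + 29.40 = 253.03
Net primary income = 133.25 - 226.83 = -93.58
Net secondary income = -9.62
Current account = 253.03 + (-93.58) + (-9.62) = 149.83
Financial account = -(149.83 + (-31.54) + 3.66) = -121.95

-121.95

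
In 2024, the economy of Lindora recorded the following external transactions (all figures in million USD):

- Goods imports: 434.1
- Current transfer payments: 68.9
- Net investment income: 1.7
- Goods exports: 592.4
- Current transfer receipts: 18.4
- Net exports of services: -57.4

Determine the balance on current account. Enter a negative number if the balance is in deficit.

52.1

Goods balance = 592.4 - 434.1 = 158.3
Services balance = -57.4
Trade balance (goods + services) = 158.3 + (-57.4) = 100.9
Net primary income = 1.7
Net secondary income = 18.4 - 68.9 = -50.5
Current account = 100.9 + 1.7 + (-50.5) = 52.1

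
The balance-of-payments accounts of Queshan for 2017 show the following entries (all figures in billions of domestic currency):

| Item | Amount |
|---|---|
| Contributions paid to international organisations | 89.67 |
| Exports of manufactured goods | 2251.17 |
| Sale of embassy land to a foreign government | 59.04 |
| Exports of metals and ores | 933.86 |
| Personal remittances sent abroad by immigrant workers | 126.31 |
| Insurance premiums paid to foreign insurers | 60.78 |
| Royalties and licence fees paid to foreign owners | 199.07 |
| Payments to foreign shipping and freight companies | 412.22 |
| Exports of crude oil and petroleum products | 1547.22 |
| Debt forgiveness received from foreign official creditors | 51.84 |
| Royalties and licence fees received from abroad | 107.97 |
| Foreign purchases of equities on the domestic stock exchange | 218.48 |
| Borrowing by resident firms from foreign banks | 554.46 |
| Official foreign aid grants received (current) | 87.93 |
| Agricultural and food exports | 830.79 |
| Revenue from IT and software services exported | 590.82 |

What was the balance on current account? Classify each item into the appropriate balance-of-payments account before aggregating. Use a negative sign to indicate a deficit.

5461.71

Goods: 2251.17 + 830.79 + 933.86 + 1547.22 = 5563.04
Services: 590.82 + 107.97 - 60.78 - 199.07 - 412.22 = 26.72
Secondary income: -126.31 - 89.67 + 87.93 = -128.05
Current account = 5563.04 + 26.72 + (-128.05) = 5461.71
(Excluded from the current account — capital account: sale of embassy land to a foreign government 59.04, debt forgiveness received from foreign official creditors 51.84; financial account: foreign purchases of equities on the domestic stock exchange 218.48, borrowing by resident firms from foreign banks 554.46.)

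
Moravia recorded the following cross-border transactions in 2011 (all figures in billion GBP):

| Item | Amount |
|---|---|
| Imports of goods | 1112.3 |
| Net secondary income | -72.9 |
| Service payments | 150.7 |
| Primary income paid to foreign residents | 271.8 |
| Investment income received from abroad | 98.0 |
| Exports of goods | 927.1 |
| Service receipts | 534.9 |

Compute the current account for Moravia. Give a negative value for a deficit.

-47.7

Goods balance = 927.1 - 1112.3 = -185.2
Services balance = 534.9 - 150.7 = 384.2
Trade balance (goods + services) = -185.2 + 384.2 = 199.0
Net primary income = 98.0 - 271.8 = -173.8
Net secondary income = -72.9
Current account = 199.0 + (-173.8) + (-72.9) = -47.7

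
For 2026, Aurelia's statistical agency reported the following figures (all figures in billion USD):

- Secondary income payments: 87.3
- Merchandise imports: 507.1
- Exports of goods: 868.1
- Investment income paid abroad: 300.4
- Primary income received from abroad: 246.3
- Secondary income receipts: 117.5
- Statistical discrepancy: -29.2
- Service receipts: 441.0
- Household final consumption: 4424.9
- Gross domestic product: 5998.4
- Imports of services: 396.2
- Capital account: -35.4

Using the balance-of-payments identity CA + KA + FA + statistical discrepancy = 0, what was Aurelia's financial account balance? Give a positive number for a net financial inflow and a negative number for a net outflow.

-317.3

Goods balance = 868.1 - 507.1 = 361.0
Services balance = 441.0 - 396.2 = 44.8
Trade balance (goods + services) = 361.0 + 44.8 = 405.8
Net primary income = 246.3 - 300.4 = -54.1
Net secondary income = 117.5 - 87.3 = 30.2
Current account = 405.8 + (-54.1) + 30.2 = 381.9
Financial account = -(381.9 + (-35.4) + (-29.2)) = -317.3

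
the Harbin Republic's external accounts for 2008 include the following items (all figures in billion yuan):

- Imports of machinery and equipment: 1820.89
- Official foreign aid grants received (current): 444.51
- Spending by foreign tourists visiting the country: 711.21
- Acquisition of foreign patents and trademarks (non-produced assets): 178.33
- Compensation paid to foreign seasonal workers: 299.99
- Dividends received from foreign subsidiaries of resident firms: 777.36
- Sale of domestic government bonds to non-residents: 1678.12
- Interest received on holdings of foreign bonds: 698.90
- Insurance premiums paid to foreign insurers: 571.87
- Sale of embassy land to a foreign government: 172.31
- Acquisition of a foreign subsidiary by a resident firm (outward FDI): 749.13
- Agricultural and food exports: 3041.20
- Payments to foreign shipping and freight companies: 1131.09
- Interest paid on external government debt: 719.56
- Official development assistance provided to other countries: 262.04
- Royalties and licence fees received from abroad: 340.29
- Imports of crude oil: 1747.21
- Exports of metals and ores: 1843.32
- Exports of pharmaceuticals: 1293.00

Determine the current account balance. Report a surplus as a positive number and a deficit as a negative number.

Goods: -1820.89 - 1747.21 + 1293.00 + 1843.32 + 3041.20 = 2609.42
Services: -571.87 + 711.21 + 340.29 - 1131.09 = -651.46
Primary income: 777.36 - 299.99 + 698.90 - 719.56 = 456.71
Secondary income: 444.51 - 262.04 = 182.47
Current account = 2609.42 + (-651.46) + 456.71 + 182.47 = 2597.14
(Excluded from the current account — capital account: acquisition of foreign patents and trademarks (non-produced assets) 178.33, sale of embassy land to a foreign government 172.31; financial account: sale of domestic government bonds to non-residents 1678.12, acquisition of a foreign subsidiary by a resident firm (outward FDI) 749.13.)

2597.14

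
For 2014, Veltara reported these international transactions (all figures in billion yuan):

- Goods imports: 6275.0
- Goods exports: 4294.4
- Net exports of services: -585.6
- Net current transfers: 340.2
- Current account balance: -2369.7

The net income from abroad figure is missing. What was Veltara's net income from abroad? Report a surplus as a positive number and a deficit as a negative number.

-143.7

Current account = goods balance + services balance + net primary income + net secondary income
Sum of the known components = -2226.0
Net income from abroad = CA - (known components) = -2369.7 - (-2226.0) = -143.7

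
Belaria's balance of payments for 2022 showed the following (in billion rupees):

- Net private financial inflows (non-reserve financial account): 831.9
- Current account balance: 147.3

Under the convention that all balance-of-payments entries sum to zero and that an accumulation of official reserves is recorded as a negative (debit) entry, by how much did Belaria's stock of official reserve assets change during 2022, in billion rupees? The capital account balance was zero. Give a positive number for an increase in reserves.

Official reserve transactions balance = -(147.3 + 831.9) = -979.2
An accumulation of reserves is recorded as a debit (negative entry), so the change in the stock of reserves is the negative of that balance.
Change in official reserves = -(-979.2) = 979.2

979.2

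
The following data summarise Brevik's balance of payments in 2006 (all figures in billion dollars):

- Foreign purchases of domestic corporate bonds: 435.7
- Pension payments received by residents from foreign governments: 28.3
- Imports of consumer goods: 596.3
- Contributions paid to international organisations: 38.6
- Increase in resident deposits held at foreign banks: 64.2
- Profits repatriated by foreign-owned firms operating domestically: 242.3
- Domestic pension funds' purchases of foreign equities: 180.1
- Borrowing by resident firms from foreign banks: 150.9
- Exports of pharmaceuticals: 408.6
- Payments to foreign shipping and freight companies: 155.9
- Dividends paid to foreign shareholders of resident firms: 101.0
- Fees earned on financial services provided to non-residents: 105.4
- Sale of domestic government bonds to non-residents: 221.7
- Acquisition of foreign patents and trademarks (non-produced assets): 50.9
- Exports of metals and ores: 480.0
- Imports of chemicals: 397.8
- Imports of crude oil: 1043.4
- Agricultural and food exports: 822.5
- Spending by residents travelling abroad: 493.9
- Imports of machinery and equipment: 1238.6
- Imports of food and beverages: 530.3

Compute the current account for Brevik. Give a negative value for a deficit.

Goods: 408.6 - 530.3 + 822.5 - 596.3 + 480.0 - 397.8 - 1238.6 - 1043.4 = -2095.3
Services: 105.4 - 493.9 - 155.9 = -544.4
Primary income: -242.3 - 101.0 = -343.3
Secondary income: 28.3 - 38.6 = -10.3
Current account = (-2095.3) + (-544.4) + (-343.3) + (-10.3) = -2993.3
(Excluded from the current account — financial account: foreign purchases of domestic corporate bonds 435.7, increase in resident deposits held at foreign banks 64.2, domestic pension funds' purchases of foreign equities 180.1, borrowing by resident firms from foreign banks 150.9, sale of domestic government bonds to non-residents 221.7; capital account: acquisition of foreign patents and trademarks (non-produced assets) 50.9.)

-2993.3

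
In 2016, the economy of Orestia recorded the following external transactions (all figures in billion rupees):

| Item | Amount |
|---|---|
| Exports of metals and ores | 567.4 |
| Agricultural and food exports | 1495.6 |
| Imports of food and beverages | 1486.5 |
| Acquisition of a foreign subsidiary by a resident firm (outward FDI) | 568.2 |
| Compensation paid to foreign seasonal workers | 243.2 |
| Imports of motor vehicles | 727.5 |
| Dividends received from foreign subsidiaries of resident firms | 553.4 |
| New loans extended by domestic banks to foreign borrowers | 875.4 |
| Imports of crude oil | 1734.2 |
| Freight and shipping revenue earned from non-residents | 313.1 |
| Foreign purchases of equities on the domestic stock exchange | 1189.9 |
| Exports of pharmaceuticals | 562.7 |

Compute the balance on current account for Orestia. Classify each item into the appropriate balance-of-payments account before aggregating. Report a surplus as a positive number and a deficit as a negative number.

Goods: -727.5 - 1486.5 + 567.4 + 1495.6 - 1734.2 + 562.7 = -1322.5
Services: 313.1
Primary income: 553.4 - 243.2 = 310.2
Current account = (-1322.5) + 313.1 + 310.2 = -699.2
(Excluded from the current account — financial account: acquisition of a foreign subsidiary by a resident firm (outward FDI) 568.2, new loans extended by domestic banks to foreign borrowers 875.4, foreign purchases of equities on the domestic stock exchange 1189.9.)

-699.2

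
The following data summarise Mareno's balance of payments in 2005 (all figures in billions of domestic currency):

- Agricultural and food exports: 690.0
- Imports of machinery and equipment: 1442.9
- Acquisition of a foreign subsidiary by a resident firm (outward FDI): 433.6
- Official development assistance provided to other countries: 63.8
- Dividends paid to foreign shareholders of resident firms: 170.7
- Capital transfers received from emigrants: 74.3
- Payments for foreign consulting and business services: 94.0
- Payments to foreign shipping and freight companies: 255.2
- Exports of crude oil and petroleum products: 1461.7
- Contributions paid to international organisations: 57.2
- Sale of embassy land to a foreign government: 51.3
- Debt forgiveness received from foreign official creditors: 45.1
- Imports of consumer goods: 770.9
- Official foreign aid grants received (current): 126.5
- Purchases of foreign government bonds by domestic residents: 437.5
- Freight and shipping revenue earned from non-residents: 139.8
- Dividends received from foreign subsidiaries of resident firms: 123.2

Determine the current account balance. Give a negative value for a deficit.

Goods: -770.9 + 690.0 - 1442.9 + 1461.7 = -62.1
Services: -255.2 + 139.8 - 94.0 = -209.4
Primary income: 123.2 - 170.7 = -47.5
Secondary income: -57.2 - 63.8 + 126.5 = 5.5
Current account = (-62.1) + (-209.4) + (-47.5) + 5.5 = -313.5
(Excluded from the current account — financial account: acquisition of a foreign subsidiary by a resident firm (outward FDI) 433.6, purchases of foreign government bonds by domestic residents 437.5; capital account: capital transfers received from emigrants 74.3, sale of embassy land to a foreign government 51.3, debt forgiveness received from foreign official creditors 45.1.)

-313.5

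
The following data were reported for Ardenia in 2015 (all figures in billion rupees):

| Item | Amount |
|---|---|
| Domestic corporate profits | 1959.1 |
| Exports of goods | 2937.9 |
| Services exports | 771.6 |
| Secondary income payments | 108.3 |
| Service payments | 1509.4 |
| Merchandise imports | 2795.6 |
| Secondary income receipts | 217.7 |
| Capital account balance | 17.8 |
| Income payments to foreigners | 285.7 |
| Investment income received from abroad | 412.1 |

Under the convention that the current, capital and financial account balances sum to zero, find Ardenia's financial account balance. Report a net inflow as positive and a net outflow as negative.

Goods balance = 2937.9 - 2795.6 = 142.3
Services balance = 771.6 - 1509.4 = -737.8
Trade balance (goods + services) = 142.3 + (-737.8) = -595.5
Net primary income = 412.1 - 285.7 = 126.4
Net secondary income = 217.7 - 108.3 = 109.4
Current account = -595.5 + 126.4 + 109.4 = -359.7
Financial account = -(-359.7 + 17.8) = 341.9

341.9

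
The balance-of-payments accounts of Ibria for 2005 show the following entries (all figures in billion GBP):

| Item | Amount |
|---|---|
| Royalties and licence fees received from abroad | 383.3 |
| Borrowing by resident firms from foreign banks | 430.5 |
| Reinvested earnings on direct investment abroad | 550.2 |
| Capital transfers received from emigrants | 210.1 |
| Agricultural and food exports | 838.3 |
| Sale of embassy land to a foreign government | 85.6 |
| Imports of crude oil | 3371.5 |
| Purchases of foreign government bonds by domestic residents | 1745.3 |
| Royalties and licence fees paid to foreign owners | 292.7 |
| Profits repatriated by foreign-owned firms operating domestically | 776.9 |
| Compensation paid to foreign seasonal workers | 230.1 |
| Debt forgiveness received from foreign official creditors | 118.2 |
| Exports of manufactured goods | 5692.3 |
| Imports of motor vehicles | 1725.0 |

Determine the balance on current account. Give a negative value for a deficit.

Goods: -3371.5 + 5692.3 + 838.3 - 1725.0 = 1434.1
Services: 383.3 - 292.7 = 90.6
Primary income: 550.2 - 776.9 - 230.1 = -456.8
Current account = 1434.1 + 90.6 + (-456.8) = 1067.9
(Excluded from the current account — financial account: borrowing by resident firms from foreign banks 430.5, purchases of foreign government bonds by domestic residents 1745.3; capital account: capital transfers received from emigrants 210.1, sale of embassy land to a foreign government 85.6, debt forgiveness received from foreign official creditors 118.2.)

1067.9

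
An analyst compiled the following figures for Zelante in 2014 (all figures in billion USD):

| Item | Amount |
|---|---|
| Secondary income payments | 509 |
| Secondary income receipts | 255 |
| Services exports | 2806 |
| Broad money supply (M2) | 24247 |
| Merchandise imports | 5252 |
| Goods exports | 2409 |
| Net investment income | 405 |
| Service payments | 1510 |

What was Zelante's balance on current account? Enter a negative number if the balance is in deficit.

-1396

Goods balance = 2409 - 5252 = -2843
Services balance = 2806 - 1510 = 1296
Trade balance (goods + services) = -2843 + 1296 = -1547
Net primary income = 405
Net secondary income = 255 - 509 = -254
Current account = -1547 + 405 + (-254) = -1396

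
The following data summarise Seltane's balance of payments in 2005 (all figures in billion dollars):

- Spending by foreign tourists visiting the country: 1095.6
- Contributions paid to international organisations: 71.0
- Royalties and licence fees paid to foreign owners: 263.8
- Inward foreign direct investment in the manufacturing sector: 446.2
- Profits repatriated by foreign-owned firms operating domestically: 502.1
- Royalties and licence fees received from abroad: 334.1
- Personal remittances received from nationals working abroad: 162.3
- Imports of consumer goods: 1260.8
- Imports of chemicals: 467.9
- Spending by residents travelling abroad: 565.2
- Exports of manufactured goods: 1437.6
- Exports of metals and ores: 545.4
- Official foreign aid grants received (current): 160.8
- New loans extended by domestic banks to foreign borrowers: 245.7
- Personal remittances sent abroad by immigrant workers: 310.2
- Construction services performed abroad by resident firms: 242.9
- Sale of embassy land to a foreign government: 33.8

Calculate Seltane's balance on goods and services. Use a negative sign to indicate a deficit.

1097.9

Goods: 545.4 - 467.9 - 1260.8 + 1437.6 = 254.3
Services: -565.2 + 1095.6 + 242.9 - 263.8 + 334.1 = 843.6
Trade balance = 254.3 + 843.6 = 1097.9
(Excluded from the trade balance — secondary income: contributions paid to international organisations 71.0, personal remittances received from nationals working abroad 162.3, official foreign aid grants received (current) 160.8, personal remittances sent abroad by immigrant workers 310.2; financial account: inward foreign direct investment in the manufacturing sector 446.2, new loans extended by domestic banks to foreign borrowers 245.7; primary income: profits repatriated by foreign-owned firms operating domestically 502.1; capital account: sale of embassy land to a foreign government 33.8.)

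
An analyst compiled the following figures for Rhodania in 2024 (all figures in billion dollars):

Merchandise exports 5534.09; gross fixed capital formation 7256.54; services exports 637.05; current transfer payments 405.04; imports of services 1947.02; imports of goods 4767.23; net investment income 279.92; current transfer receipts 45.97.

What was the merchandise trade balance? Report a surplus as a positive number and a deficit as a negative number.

Goods balance = 5534.09 - 4767.23 = 766.86

766.86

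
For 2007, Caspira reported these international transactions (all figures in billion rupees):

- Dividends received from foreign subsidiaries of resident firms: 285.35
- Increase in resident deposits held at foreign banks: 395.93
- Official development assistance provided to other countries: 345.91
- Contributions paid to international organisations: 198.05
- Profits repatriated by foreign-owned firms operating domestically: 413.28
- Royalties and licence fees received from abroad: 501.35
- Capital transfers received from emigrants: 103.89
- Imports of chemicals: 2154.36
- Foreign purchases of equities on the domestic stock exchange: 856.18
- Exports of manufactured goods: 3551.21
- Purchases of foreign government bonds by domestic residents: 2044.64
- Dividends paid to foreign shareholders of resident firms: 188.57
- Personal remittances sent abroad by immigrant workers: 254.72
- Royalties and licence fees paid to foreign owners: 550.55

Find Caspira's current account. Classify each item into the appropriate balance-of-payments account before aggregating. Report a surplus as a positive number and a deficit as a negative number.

Goods: 3551.21 - 2154.36 = 1396.85
Services: -550.55 + 501.35 = -49.20
Primary income: 285.35 - 413.28 - 188.57 = -316.50
Secondary income: -345.91 - 254.72 - 198.05 = -798.68
Current account = 1396.85 + (-49.20) + (-316.50) + (-798.68) = 232.47
(Excluded from the current account — financial account: increase in resident deposits held at foreign banks 395.93, foreign purchases of equities on the domestic stock exchange 856.18, purchases of foreign government bonds by domestic residents 2044.64; capital account: capital transfers received from emigrants 103.89.)

232.47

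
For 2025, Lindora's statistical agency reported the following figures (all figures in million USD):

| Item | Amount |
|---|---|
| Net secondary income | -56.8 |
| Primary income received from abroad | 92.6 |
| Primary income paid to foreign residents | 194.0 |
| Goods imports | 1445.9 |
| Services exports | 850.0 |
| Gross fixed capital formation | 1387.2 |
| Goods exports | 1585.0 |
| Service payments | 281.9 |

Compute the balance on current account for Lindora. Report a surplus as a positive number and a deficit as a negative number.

549.0

Goods balance = 1585.0 - 1445.9 = 139.1
Services balance = 850.0 - 281.9 = 568.1
Trade balance (goods + services) = 139.1 + 568.1 = 707.2
Net primary income = 92.6 - 194.0 = -101.4
Net secondary income = -56.8
Current account = 707.2 + (-101.4) + (-56.8) = 549.0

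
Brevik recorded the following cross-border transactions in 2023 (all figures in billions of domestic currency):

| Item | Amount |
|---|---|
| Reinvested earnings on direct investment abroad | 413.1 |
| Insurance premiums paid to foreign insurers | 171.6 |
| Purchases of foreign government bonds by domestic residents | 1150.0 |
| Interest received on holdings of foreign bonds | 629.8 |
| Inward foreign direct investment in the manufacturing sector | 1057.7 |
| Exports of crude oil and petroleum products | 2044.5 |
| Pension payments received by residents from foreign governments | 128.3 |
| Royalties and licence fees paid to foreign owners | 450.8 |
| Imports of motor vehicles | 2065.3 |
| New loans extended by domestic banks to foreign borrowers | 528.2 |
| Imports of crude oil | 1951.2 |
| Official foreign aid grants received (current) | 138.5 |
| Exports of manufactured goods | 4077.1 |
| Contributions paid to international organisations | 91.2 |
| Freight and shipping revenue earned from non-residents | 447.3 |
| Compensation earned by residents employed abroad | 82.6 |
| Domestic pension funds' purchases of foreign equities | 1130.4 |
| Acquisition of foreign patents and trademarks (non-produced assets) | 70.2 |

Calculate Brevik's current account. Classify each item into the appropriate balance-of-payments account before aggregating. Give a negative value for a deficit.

3231.1

Goods: -2065.3 + 2044.5 - 1951.2 + 4077.1 = 2105.1
Services: 447.3 - 450.8 - 171.6 = -175.1
Primary income: 82.6 + 413.1 + 629.8 = 1125.5
Secondary income: 138.5 - 91.2 + 128.3 = 175.6
Current account = 2105.1 + (-175.1) + 1125.5 + 175.6 = 3231.1
(Excluded from the current account — financial account: purchases of foreign government bonds by domestic residents 1150.0, inward foreign direct investment in the manufacturing sector 1057.7, new loans extended by domestic banks to foreign borrowers 528.2, domestic pension funds' purchases of foreign equities 1130.4; capital account: acquisition of foreign patents and trademarks (non-produced assets) 70.2.)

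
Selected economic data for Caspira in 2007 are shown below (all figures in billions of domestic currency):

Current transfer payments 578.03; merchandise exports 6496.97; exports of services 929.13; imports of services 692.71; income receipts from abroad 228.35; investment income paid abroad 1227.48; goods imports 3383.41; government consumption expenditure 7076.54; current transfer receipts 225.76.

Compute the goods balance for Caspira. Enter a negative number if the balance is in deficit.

Goods balance = 6496.97 - 3383.41 = 3113.56

3113.56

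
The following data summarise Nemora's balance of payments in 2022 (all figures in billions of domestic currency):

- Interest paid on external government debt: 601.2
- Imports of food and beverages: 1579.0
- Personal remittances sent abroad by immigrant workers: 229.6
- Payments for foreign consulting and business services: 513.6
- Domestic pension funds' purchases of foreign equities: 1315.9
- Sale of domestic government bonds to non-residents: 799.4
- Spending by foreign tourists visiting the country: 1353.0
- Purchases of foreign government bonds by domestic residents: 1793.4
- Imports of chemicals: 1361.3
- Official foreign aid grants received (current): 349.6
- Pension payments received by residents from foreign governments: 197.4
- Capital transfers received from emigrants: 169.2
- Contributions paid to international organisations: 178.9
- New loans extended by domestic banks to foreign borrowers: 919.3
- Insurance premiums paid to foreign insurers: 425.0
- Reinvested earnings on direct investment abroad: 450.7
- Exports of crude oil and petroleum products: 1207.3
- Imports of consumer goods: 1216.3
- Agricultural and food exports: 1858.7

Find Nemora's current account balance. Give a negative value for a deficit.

Goods: -1579.0 + 1858.7 - 1216.3 + 1207.3 - 1361.3 = -1090.6
Services: -425.0 - 513.6 + 1353.0 = 414.4
Primary income: 450.7 - 601.2 = -150.5
Secondary income: -229.6 - 178.9 + 197.4 + 349.6 = 138.5
Current account = (-1090.6) + 414.4 + (-150.5) + 138.5 = -688.2
(Excluded from the current account — financial account: domestic pension funds' purchases of foreign equities 1315.9, sale of domestic government bonds to non-residents 799.4, purchases of foreign government bonds by domestic residents 1793.4, new loans extended by domestic banks to foreign borrowers 919.3; capital account: capital transfers received from emigrants 169.2.)

-688.2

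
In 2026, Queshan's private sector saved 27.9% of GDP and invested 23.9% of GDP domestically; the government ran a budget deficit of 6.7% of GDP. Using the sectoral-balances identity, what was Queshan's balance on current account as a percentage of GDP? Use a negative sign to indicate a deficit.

-2.7

By the sectoral-balances identity, CA = (S_private - I) + (T - G).
Private balance = 27.9 - 23.9 = 4.0
Government balance (T - G) = -6.7
CA = 4.0 + (-6.7) = -2.7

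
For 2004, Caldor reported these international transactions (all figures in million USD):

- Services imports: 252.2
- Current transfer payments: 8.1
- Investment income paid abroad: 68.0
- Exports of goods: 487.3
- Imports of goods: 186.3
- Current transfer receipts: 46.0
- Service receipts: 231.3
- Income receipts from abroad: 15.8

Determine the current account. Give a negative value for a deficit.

Goods balance = 487.3 - 186.3 = 301.0
Services balance = 231.3 - 252.2 = -20.9
Trade balance (goods + services) = 301.0 + (-20.9) = 280.1
Net primary income = 15.8 - 68.0 = -52.2
Net secondary income = 46.0 - 8.1 = 37.9
Current account = 280.1 + (-52.2) + 37.9 = 265.8

265.8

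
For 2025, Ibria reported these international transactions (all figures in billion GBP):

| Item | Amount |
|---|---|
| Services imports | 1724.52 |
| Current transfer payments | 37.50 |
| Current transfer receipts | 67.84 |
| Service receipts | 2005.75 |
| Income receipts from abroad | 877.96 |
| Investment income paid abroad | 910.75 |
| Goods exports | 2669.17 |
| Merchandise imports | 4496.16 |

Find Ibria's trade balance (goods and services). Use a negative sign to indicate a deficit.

-1545.76

Goods balance = 2669.17 - 4496.16 = -1826.99
Services balance = 2005.75 - 1724.52 = 281.23
Trade balance (goods + services) = -1826.99 + 281.23 = -1545.76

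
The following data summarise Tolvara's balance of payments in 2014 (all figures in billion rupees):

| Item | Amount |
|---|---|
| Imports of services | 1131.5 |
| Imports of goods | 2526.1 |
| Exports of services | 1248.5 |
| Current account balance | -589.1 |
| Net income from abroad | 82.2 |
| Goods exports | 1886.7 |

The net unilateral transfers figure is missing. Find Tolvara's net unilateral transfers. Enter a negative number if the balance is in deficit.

Current account = goods balance + services balance + net primary income + net secondary income
Sum of the known components = -440.2
Net unilateral transfers = CA - (known components) = -589.1 - (-440.2) = -148.9

-148.9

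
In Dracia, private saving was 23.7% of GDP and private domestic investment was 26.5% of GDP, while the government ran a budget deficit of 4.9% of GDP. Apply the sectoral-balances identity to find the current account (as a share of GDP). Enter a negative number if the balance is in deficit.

-7.7

By the sectoral-balances identity, CA = (S_private - I) + (T - G).
Private balance = 23.7 - 26.5 = -2.8
Government balance (T - G) = -4.9
CA = -2.8 + (-4.9) = -7.7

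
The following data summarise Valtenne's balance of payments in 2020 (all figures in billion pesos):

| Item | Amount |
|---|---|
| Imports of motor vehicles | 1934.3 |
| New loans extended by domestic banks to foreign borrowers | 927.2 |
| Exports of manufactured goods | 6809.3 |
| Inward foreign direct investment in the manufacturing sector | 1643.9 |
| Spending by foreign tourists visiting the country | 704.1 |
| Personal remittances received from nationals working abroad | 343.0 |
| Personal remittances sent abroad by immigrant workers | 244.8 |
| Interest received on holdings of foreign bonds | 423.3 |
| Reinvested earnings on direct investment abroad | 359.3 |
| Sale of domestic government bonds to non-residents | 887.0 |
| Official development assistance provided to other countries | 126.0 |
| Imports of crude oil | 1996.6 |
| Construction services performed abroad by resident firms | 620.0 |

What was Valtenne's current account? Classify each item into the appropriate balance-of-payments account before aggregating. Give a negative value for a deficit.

4957.3

Goods: -1996.6 + 6809.3 - 1934.3 = 2878.4
Services: 620.0 + 704.1 = 1324.1
Primary income: 423.3 + 359.3 = 782.6
Secondary income: 343.0 - 126.0 - 244.8 = -27.8
Current account = 2878.4 + 1324.1 + 782.6 + (-27.8) = 4957.3
(Excluded from the current account — financial account: new loans extended by domestic banks to foreign borrowers 927.2, inward foreign direct investment in the manufacturing sector 1643.9, sale of domestic government bonds to non-residents 887.0.)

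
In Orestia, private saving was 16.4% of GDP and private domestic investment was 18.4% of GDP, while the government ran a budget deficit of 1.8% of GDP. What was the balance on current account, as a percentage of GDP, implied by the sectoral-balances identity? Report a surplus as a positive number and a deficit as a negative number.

-3.8

By the sectoral-balances identity, CA = (S_private - I) + (T - G).
Private balance = 16.4 - 18.4 = -2.0
Government balance (T - G) = -1.8
CA = -2.0 + (-1.8) = -3.8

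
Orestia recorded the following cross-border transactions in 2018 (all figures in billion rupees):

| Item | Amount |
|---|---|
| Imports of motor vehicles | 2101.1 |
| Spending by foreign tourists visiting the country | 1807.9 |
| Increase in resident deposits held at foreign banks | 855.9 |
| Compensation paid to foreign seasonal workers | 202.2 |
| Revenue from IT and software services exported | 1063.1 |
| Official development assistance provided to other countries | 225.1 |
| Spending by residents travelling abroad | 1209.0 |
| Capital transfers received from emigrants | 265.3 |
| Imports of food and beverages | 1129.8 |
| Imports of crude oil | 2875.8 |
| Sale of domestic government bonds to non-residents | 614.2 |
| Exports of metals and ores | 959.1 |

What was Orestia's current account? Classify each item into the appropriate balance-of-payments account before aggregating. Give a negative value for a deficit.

Goods: -1129.8 + 959.1 - 2101.1 - 2875.8 = -5147.6
Services: 1063.1 + 1807.9 - 1209.0 = 1662.0
Primary income: -202.2
Secondary income: -225.1
Current account = (-5147.6) + 1662.0 + (-202.2) + (-225.1) = -3912.9
(Excluded from the current account — financial account: increase in resident deposits held at foreign banks 855.9, sale of domestic government bonds to non-residents 614.2; capital account: capital transfers received from emigrants 265.3.)

-3912.9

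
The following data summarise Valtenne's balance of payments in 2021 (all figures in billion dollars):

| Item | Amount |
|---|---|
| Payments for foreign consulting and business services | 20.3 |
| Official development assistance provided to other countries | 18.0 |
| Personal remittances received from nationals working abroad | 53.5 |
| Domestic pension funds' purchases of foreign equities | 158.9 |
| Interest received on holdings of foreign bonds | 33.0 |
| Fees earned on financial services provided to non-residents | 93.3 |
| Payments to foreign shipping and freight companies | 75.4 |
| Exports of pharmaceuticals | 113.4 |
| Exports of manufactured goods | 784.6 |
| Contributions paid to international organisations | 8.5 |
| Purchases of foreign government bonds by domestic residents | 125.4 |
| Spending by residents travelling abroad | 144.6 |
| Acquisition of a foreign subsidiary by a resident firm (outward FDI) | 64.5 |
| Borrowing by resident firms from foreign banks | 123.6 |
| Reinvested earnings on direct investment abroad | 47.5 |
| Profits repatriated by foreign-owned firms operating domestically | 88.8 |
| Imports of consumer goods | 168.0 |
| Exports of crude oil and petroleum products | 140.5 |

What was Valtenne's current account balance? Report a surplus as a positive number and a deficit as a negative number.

742.2

Goods: 784.6 - 168.0 + 140.5 + 113.4 = 870.5
Services: -144.6 - 20.3 - 75.4 + 93.3 = -147.0
Primary income: 47.5 + 33.0 - 88.8 = -8.3
Secondary income: -18.0 + 53.5 - 8.5 = 27.0
Current account = 870.5 + (-147.0) + (-8.3) + 27.0 = 742.2
(Excluded from the current account — financial account: domestic pension funds' purchases of foreign equities 158.9, purchases of foreign government bonds by domestic residents 125.4, acquisition of a foreign subsidiary by a resident firm (outward FDI) 64.5, borrowing by resident firms from foreign banks 123.6.)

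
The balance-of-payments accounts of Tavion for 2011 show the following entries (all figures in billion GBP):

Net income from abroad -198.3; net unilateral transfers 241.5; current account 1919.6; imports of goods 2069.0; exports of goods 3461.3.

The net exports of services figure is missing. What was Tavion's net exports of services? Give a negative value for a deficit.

Current account = goods balance + services balance + net primary income + net secondary income
Sum of the known components = 1435.5
Net exports of services = CA - (known components) = 1919.6 - 1435.5 = 484.1

484.1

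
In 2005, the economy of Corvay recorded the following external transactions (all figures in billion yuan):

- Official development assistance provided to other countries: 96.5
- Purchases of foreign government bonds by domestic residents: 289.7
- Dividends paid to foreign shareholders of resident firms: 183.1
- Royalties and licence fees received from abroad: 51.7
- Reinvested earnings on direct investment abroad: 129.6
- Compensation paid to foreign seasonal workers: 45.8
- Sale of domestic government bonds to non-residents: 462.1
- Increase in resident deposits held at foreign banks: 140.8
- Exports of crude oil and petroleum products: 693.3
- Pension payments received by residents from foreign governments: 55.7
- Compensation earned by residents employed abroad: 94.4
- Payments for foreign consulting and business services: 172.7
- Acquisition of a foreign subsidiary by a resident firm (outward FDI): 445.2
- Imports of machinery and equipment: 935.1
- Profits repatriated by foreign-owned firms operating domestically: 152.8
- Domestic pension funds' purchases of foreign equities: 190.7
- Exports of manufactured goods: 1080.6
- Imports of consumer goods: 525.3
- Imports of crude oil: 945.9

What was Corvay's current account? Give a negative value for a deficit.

Goods: -525.3 + 1080.6 - 935.1 - 945.9 + 693.3 = -632.4
Services: -172.7 + 51.7 = -121.0
Primary income: -45.8 + 94.4 + 129.6 - 183.1 - 152.8 = -157.7
Secondary income: 55.7 - 96.5 = -40.8
Current account = (-632.4) + (-121.0) + (-157.7) + (-40.8) = -951.9
(Excluded from the current account — financial account: purchases of foreign government bonds by domestic residents 289.7, sale of domestic government bonds to non-residents 462.1, increase in resident deposits held at foreign banks 140.8, acquisition of a foreign subsidiary by a resident firm (outward FDI) 445.2, domestic pension funds' purchases of foreign equities 190.7.)

-951.9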